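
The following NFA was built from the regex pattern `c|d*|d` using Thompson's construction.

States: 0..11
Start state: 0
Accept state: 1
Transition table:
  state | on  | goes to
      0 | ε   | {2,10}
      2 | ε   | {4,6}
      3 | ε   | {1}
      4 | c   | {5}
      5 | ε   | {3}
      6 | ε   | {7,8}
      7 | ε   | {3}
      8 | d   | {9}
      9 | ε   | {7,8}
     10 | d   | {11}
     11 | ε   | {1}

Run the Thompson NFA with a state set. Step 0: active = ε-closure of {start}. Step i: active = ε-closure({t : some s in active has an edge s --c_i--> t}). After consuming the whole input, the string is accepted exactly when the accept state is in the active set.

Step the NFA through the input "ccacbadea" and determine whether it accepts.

S₀ = ε-closure({0}) = {0,1,2,3,4,6,7,8,10}
'c' @ 1: {1,3,5}  [accepting]
'c' @ 2: {}  — dead — no transitions
rest 'acbadea' ignored (set empty)
end set {} — state 1 not in

Answer: REJECT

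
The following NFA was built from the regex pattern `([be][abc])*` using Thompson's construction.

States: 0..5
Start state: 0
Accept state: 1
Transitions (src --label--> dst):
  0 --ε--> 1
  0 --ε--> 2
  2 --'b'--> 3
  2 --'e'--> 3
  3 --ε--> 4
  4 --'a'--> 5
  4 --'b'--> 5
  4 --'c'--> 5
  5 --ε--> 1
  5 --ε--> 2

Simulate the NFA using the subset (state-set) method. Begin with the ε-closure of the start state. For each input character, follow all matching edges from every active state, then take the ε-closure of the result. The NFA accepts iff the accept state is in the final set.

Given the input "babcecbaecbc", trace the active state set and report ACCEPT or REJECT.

Answer: ACCEPT

Derivation:
start: ε-closure({0}) = {0,1,2}
'b' @ 1: {3,4}
'a' @ 2: {1,2,5}  (accept∈set)
'b' @ 3: {3,4}
'c' @ 4: {1,2,5}  (accept∈set)
'e' @ 5: {3,4}
'c' @ 6: {1,2,5}  (accept∈set)
'b' @ 7: {3,4}
'a' @ 8: {1,2,5}  (accept∈set)
'e' @ 9: {3,4}
'c' @ 10: {1,2,5}  (accept∈set)
'b' @ 11: {3,4}
'c' @ 12: {1,2,5}  (accept∈set)
end set {1,2,5} — state 1 in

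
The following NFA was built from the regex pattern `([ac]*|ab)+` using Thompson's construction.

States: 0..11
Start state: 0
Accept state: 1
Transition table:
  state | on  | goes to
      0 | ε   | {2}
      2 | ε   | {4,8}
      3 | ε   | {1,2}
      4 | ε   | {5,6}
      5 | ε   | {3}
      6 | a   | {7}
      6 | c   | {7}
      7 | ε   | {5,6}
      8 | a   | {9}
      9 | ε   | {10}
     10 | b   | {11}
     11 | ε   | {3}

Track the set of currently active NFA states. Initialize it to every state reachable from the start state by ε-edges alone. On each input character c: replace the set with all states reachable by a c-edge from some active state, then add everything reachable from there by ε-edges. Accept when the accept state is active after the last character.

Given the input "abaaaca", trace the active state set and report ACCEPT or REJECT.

Answer: ACCEPT

Trace:
S₀ = ε-closure({0}) = {0,1,2,3,4,5,6,8}
'a' @ 1: {1,2,3,4,5,6,7,8,9,10}  [accepting]
'b' @ 2: {1,2,3,4,5,6,8,11}  [accepting]
'a' @ 3: {1,2,3,4,5,6,7,8,9,10}  [accepting]
'a' @ 4: {1,2,3,4,5,6,7,8,9,10}  [accepting]
'a' @ 5: {1,2,3,4,5,6,7,8,9,10}  [accepting]
'c' @ 6: {1,2,3,4,5,6,7,8}  [accepting]
'a' @ 7: {1,2,3,4,5,6,7,8,9,10}  [accepting]
end set {1,2,3,4,5,6,7,8,9,10} — state 1 in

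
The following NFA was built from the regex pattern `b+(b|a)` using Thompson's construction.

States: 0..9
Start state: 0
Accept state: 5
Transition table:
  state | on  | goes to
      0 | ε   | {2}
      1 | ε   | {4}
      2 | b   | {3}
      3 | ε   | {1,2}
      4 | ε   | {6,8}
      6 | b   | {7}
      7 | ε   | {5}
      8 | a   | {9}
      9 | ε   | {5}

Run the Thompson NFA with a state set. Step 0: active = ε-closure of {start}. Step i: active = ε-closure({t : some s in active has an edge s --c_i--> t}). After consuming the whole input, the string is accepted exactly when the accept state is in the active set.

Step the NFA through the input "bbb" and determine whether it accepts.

Answer: ACCEPT

Steps:
S₀ = ε-closure({0}) = {0,2}
'b' @ 1: {1,2,3,4,6,8}
'b' @ 2: {1,2,3,4,5,6,7,8}  ✓accept
'b' @ 3: {1,2,3,4,5,6,7,8}  ✓accept
end set {1,2,3,4,5,6,7,8} — state 5 in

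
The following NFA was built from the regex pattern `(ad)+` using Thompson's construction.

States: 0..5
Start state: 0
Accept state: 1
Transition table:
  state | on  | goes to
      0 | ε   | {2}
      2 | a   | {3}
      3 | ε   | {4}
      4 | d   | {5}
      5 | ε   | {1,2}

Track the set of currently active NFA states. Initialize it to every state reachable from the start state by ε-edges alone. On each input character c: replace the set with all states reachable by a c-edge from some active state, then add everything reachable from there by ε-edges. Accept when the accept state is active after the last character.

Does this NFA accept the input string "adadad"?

Answer: ACCEPT

Derivation:
start: ε-closure({0}) = {0,2}
'a' @ 1: {3,4}
'd' @ 2: {1,2,5}  [accepting]
'a' @ 3: {3,4}
'd' @ 4: {1,2,5}  [accepting]
'a' @ 5: {3,4}
'd' @ 6: {1,2,5}  [accepting]
final: {1,2,5}; accept 1 in set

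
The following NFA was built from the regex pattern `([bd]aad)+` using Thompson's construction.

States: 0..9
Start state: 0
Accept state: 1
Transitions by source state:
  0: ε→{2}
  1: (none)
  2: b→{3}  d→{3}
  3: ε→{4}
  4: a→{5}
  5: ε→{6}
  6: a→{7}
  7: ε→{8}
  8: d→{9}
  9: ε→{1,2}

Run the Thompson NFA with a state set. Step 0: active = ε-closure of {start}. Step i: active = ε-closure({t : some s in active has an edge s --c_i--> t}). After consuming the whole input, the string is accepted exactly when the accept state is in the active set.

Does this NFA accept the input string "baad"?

Answer: ACCEPT

Derivation:
start: ε-closure({0}) = {0,2}
'b' @ 1: {3,4}
'a' @ 2: {5,6}
'a' @ 3: {7,8}
'd' @ 4: {1,2,9}  ✓accept
end set {1,2,9} — state 1 in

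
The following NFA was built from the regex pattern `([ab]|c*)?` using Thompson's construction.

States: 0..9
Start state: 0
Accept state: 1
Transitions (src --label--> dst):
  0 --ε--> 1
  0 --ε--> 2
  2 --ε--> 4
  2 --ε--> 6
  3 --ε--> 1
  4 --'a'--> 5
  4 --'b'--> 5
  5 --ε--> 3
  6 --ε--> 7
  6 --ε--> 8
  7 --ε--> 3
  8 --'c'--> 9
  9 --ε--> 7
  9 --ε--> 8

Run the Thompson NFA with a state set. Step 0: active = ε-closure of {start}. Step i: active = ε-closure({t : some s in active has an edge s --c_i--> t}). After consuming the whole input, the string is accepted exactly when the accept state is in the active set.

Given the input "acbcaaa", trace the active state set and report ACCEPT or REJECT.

Answer: REJECT

Steps:
S₀ = ε-closure({0}) = {0,1,2,3,4,6,7,8}
'a' @ 1: {1,3,5}  [accepting]
'c' @ 2: {}  — state set empty
rest 'bcaaa' ignored (set empty)
after full input: {}  (accept=1 not in)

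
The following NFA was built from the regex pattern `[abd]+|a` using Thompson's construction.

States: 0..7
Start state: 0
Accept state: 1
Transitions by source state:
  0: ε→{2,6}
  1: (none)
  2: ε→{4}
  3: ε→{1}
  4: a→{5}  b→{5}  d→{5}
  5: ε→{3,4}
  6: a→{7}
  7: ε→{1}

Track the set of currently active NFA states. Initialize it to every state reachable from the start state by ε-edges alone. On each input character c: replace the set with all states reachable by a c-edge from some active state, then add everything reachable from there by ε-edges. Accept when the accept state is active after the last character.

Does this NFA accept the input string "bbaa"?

S₀ = ε-closure({0}) = {0,2,4,6}
'b' @ 1: {1,3,4,5}  [accepting]
'b' @ 2: {1,3,4,5}  [accepting]
'a' @ 3: {1,3,4,5}  [accepting]
'a' @ 4: {1,3,4,5}  [accepting]
after full input: {1,3,4,5}  (accept=1 in)

Answer: ACCEPT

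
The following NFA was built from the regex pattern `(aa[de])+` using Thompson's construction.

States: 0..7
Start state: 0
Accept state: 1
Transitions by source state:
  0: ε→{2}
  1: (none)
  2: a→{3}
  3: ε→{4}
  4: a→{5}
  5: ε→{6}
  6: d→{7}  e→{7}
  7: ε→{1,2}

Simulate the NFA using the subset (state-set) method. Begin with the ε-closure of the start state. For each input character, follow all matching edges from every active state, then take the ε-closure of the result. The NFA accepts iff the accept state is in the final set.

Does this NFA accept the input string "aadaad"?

S₀ = ε-closure({0}) = {0,2}
'a' @ 1: {3,4}
'a' @ 2: {5,6}
'd' @ 3: {1,2,7}  (accept∈set)
'a' @ 4: {3,4}
'a' @ 5: {5,6}
'd' @ 6: {1,2,7}  (accept∈set)
final: {1,2,7}; accept 1 in set

Answer: ACCEPT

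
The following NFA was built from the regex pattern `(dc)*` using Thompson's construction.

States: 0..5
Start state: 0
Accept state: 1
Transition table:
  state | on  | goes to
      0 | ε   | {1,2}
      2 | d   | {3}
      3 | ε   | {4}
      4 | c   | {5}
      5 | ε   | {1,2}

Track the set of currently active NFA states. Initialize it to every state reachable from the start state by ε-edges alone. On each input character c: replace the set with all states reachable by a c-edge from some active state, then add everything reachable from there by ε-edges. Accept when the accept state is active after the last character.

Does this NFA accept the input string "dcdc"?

Answer: ACCEPT

Trace:
start: ε-closure({0}) = {0,1,2}
'd' @ 1: {3,4}
'c' @ 2: {1,2,5}  ✓accept
'd' @ 3: {3,4}
'c' @ 4: {1,2,5}  ✓accept
after full input: {1,2,5}  (accept=1 in)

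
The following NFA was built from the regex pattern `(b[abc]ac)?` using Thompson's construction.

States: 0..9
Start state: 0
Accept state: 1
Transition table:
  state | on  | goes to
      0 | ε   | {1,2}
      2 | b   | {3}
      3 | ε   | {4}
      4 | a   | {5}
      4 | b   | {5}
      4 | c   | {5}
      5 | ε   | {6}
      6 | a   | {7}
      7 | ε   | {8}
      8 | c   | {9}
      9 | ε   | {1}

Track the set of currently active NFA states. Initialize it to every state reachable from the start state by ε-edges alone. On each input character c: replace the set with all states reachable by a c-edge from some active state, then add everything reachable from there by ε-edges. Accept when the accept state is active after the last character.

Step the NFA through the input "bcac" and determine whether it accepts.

initial (ε-close {0}): {0,1,2}
'b' @ 1: {3,4}
'c' @ 2: {5,6}
'a' @ 3: {7,8}
'c' @ 4: {1,9}  [accepting]
after full input: {1,9}  (accept=1 in)

Answer: ACCEPT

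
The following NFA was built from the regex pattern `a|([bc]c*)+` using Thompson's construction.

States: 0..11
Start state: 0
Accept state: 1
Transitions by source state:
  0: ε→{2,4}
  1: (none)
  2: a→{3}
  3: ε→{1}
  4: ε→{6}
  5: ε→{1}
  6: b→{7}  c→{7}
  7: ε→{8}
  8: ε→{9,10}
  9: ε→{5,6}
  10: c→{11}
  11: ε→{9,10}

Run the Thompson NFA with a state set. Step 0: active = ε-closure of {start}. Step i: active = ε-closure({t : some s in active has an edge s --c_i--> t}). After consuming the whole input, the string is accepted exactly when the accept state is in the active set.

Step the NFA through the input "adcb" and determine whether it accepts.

Answer: REJECT

Derivation:
start: ε-closure({0}) = {0,2,4,6}
'a' @ 1: {1,3}  [accepting]
'd' @ 2: {}  — state set empty
rest 'cb' ignored (set empty)
after full input: {}  (accept=1 not in)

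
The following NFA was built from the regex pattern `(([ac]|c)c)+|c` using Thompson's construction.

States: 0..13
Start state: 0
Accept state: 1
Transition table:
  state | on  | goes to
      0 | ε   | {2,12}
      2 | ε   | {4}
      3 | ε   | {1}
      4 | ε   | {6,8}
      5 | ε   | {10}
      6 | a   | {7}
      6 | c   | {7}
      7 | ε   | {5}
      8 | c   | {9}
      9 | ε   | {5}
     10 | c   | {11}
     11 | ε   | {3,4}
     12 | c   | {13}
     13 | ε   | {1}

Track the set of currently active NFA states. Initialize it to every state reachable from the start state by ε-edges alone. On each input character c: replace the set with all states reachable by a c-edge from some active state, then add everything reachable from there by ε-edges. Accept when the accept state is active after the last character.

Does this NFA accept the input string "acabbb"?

Answer: REJECT

Trace:
initial (ε-close {0}): {0,2,4,6,8,12}
'a' @ 1: {5,7,10}
'c' @ 2: {1,3,4,6,8,11}  [accepting]
'a' @ 3: {5,7,10}
'b' @ 4: {}  — no active states
rest 'bb' ignored (set empty)
after full input: {}  (accept=1 not in)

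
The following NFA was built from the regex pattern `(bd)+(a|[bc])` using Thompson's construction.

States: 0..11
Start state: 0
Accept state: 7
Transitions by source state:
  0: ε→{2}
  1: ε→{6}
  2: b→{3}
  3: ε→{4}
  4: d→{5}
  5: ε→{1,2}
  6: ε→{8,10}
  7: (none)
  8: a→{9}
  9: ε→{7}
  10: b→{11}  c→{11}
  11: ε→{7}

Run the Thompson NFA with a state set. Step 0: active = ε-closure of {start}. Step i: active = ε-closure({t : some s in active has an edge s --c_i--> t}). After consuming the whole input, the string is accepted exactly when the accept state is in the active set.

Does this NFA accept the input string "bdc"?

start: ε-closure({0}) = {0,2}
'b' @ 1: {3,4}
'd' @ 2: {1,2,5,6,8,10}
'c' @ 3: {7,11}  [accepting]
end set {7,11} — state 7 in

Answer: ACCEPT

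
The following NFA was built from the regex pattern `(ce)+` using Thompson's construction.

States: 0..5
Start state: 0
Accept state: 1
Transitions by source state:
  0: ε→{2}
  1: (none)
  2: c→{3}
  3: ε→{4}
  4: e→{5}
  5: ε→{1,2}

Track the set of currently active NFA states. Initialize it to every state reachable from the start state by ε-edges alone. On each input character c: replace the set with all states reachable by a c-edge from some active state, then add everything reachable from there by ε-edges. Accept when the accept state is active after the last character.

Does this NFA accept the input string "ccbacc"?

Answer: REJECT

Derivation:
initial (ε-close {0}): {0,2}
'c' @ 1: {3,4}
'c' @ 2: {}  — state set empty
rest 'bacc' ignored (set empty)
end set {} — state 1 not in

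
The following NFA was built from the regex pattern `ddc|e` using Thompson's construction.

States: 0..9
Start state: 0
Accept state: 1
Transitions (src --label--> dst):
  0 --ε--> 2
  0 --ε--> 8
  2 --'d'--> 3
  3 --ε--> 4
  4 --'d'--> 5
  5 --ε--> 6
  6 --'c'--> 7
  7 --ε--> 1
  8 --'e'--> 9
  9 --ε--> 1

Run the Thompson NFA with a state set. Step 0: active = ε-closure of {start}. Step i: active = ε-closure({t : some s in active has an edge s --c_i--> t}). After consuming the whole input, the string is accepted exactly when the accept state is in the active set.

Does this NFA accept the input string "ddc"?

start: ε-closure({0}) = {0,2,8}
'd' @ 1: {3,4}
'd' @ 2: {5,6}
'c' @ 3: {1,7}  [accepting]
after full input: {1,7}  (accept=1 in)

Answer: ACCEPT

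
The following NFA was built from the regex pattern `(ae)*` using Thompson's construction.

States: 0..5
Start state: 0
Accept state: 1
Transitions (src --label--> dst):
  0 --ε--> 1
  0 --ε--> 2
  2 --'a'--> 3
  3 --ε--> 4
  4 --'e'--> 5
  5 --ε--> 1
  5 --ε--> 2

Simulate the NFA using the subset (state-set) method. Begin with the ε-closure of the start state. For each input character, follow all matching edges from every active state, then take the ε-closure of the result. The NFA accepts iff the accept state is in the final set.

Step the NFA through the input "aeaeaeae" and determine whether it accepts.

initial (ε-close {0}): {0,1,2}
'a' @ 1: {3,4}
'e' @ 2: {1,2,5}  [accepting]
'a' @ 3: {3,4}
'e' @ 4: {1,2,5}  [accepting]
'a' @ 5: {3,4}
'e' @ 6: {1,2,5}  [accepting]
'a' @ 7: {3,4}
'e' @ 8: {1,2,5}  [accepting]
after full input: {1,2,5}  (accept=1 in)

Answer: ACCEPT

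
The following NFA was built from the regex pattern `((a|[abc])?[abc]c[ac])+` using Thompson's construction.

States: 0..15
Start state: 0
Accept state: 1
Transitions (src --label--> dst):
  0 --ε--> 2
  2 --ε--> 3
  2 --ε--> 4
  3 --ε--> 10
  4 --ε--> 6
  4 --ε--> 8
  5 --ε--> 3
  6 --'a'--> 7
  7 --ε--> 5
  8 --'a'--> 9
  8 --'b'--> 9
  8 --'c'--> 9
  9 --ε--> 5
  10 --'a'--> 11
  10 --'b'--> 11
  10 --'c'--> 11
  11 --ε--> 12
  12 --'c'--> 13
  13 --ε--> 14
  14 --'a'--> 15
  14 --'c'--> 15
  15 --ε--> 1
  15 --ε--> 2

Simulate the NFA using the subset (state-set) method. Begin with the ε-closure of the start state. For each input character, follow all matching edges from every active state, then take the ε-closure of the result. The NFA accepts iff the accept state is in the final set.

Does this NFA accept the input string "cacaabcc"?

Answer: ACCEPT

Derivation:
initial (ε-close {0}): {0,2,3,4,6,8,10}
'c' @ 1: {3,5,9,10,11,12}
'a' @ 2: {11,12}
'c' @ 3: {13,14}
'a' @ 4: {1,2,3,4,6,8,10,15}  (accept∈set)
'a' @ 5: {3,5,7,9,10,11,12}
'b' @ 6: {11,12}
'c' @ 7: {13,14}
'c' @ 8: {1,2,3,4,6,8,10,15}  (accept∈set)
final: {1,2,3,4,6,8,10,15}; accept 1 in set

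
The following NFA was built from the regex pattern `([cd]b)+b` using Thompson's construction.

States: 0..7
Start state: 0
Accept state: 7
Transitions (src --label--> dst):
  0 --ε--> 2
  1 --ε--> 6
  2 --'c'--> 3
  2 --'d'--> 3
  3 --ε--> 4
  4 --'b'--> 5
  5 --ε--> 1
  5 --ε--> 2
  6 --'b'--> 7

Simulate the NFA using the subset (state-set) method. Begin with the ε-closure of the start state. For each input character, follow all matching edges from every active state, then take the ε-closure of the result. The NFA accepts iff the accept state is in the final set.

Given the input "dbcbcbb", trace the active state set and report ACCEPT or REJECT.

Answer: ACCEPT

Derivation:
start: ε-closure({0}) = {0,2}
'd' @ 1: {3,4}
'b' @ 2: {1,2,5,6}
'c' @ 3: {3,4}
'b' @ 4: {1,2,5,6}
'c' @ 5: {3,4}
'b' @ 6: {1,2,5,6}
'b' @ 7: {7}  [accepting]
after full input: {7}  (accept=7 in)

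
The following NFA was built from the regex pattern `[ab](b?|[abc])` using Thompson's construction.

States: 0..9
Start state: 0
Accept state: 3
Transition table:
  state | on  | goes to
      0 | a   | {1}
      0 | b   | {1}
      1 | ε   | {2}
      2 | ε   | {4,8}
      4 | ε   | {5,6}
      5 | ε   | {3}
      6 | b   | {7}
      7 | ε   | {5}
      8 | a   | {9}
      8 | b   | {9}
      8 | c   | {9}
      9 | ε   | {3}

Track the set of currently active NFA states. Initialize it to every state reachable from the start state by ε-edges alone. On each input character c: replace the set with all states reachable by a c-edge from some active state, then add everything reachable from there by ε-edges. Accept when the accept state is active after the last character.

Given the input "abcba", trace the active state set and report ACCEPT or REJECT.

Answer: REJECT

Steps:
start: ε-closure({0}) = {0}
'a' @ 1: {1,2,3,4,5,6,8}  ✓accept
'b' @ 2: {3,5,7,9}  ✓accept
'c' @ 3: {}  — no active states
rest 'ba' ignored (set empty)
final: {}; accept 3 not in set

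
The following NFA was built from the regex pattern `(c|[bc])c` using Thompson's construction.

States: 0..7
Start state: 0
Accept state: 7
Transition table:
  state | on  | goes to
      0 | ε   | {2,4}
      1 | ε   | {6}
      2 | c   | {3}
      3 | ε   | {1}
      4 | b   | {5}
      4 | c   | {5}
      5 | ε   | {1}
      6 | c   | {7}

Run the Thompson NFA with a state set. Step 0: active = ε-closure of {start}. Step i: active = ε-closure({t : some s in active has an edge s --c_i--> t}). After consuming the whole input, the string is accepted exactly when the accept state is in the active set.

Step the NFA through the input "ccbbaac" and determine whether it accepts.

start: ε-closure({0}) = {0,2,4}
'c' @ 1: {1,3,5,6}
'c' @ 2: {7}  (accept∈set)
'b' @ 3: {}  — no active states
rest 'baac' ignored (set empty)
end set {} — state 7 not in

Answer: REJECT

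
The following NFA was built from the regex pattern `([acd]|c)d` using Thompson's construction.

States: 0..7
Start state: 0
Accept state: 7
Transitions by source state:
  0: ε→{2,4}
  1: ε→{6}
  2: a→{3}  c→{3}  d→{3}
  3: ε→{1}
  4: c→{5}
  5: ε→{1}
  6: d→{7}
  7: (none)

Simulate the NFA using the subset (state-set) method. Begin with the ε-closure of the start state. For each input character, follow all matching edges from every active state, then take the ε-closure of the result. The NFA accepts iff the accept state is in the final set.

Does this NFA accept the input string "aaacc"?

Answer: REJECT

Derivation:
S₀ = ε-closure({0}) = {0,2,4}
'a' @ 1: {1,3,6}
'a' @ 2: {}  — no active states
rest 'acc' ignored (set empty)
final: {}; accept 7 not in set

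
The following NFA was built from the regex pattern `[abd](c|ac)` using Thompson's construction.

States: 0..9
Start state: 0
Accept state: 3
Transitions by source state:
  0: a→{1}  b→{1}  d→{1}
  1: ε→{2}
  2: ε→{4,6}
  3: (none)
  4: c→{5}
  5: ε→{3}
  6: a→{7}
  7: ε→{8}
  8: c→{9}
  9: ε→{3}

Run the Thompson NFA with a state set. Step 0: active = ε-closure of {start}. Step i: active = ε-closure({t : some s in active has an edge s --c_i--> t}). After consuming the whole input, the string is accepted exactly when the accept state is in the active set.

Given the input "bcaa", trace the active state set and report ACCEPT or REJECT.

Answer: REJECT

Derivation:
S₀ = ε-closure({0}) = {0}
'b' @ 1: {1,2,4,6}
'c' @ 2: {3,5}  (accept∈set)
'a' @ 3: {}  — state set empty
rest 'a' ignored (set empty)
after full input: {}  (accept=3 not in)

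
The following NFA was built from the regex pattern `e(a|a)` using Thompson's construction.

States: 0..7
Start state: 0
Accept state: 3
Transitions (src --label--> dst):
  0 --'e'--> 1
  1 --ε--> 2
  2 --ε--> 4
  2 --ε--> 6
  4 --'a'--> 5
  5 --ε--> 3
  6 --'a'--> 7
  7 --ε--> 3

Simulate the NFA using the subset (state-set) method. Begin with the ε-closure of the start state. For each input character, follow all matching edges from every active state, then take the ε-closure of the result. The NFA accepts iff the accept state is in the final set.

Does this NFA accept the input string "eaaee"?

start: ε-closure({0}) = {0}
'e' @ 1: {1,2,4,6}
'a' @ 2: {3,5,7}  ✓accept
'a' @ 3: {}  — no active states
rest 'ee' ignored (set empty)
final: {}; accept 3 not in set

Answer: REJECT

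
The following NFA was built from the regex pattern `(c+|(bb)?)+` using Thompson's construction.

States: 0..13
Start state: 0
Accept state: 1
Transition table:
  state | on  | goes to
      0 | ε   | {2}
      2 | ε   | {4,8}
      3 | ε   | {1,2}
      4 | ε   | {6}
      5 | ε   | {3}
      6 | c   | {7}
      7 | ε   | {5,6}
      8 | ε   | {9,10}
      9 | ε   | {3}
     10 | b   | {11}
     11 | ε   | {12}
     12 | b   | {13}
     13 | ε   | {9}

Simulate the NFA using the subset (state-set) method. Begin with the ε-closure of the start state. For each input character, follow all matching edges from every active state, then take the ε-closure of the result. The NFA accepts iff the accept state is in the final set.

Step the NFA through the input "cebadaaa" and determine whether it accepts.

initial (ε-close {0}): {0,1,2,3,4,6,8,9,10}
'c' @ 1: {1,2,3,4,5,6,7,8,9,10}  (accept∈set)
'e' @ 2: {}  — no active states
rest 'badaaa' ignored (set empty)
after full input: {}  (accept=1 not in)

Answer: REJECT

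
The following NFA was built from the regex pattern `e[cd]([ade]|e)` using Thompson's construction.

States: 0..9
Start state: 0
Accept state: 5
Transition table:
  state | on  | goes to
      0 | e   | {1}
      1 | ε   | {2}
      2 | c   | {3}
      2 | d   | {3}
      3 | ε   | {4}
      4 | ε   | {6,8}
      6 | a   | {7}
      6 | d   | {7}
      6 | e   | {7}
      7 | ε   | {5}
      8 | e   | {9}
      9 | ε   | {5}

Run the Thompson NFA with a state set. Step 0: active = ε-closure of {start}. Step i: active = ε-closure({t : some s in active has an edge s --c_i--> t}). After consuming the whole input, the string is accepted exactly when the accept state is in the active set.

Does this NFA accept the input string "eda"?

Answer: ACCEPT

Derivation:
S₀ = ε-closure({0}) = {0}
'e' @ 1: {1,2}
'd' @ 2: {3,4,6,8}
'a' @ 3: {5,7}  [accepting]
after full input: {5,7}  (accept=5 in)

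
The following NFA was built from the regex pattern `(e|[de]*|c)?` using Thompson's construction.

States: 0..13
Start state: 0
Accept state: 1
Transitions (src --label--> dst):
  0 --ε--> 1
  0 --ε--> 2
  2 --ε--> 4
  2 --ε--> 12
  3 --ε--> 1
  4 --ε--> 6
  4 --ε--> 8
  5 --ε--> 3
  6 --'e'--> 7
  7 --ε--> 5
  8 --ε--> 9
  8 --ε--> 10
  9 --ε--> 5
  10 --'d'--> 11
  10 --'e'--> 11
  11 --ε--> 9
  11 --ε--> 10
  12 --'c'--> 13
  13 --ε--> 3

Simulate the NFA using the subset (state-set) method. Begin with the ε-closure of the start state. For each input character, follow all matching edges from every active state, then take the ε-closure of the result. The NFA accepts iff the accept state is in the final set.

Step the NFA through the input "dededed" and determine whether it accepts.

Answer: ACCEPT

Derivation:
S₀ = ε-closure({0}) = {0,1,2,3,4,5,6,8,9,10,12}
'd' @ 1: {1,3,5,9,10,11}  (accept∈set)
'e' @ 2: {1,3,5,9,10,11}  (accept∈set)
'd' @ 3: {1,3,5,9,10,11}  (accept∈set)
'e' @ 4: {1,3,5,9,10,11}  (accept∈set)
'd' @ 5: {1,3,5,9,10,11}  (accept∈set)
'e' @ 6: {1,3,5,9,10,11}  (accept∈set)
'd' @ 7: {1,3,5,9,10,11}  (accept∈set)
end set {1,3,5,9,10,11} — state 1 in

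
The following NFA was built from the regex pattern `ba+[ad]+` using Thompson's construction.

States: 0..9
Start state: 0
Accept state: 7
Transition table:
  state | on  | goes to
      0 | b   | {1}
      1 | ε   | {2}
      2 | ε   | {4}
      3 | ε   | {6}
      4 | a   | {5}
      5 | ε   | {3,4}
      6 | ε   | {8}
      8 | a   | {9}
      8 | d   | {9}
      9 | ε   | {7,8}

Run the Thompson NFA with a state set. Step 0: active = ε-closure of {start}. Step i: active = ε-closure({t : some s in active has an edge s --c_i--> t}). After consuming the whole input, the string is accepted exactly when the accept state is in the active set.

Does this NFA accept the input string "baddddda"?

Answer: ACCEPT

Steps:
initial (ε-close {0}): {0}
'b' @ 1: {1,2,4}
'a' @ 2: {3,4,5,6,8}
'd' @ 3: {7,8,9}  ✓accept
'd' @ 4: {7,8,9}  ✓accept
'd' @ 5: {7,8,9}  ✓accept
'd' @ 6: {7,8,9}  ✓accept
'd' @ 7: {7,8,9}  ✓accept
'a' @ 8: {7,8,9}  ✓accept
final: {7,8,9}; accept 7 in set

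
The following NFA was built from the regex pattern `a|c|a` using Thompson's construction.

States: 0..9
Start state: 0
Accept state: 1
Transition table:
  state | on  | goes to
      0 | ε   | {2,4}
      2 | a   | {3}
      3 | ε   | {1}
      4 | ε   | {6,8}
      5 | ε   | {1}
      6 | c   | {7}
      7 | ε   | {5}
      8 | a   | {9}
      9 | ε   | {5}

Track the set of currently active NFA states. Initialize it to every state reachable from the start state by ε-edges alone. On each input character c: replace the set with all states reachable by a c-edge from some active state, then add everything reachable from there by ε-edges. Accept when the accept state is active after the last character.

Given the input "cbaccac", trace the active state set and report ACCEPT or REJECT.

start: ε-closure({0}) = {0,2,4,6,8}
'c' @ 1: {1,5,7}  [accepting]
'b' @ 2: {}  — dead — no transitions
rest 'accac' ignored (set empty)
after full input: {}  (accept=1 not in)

Answer: REJECT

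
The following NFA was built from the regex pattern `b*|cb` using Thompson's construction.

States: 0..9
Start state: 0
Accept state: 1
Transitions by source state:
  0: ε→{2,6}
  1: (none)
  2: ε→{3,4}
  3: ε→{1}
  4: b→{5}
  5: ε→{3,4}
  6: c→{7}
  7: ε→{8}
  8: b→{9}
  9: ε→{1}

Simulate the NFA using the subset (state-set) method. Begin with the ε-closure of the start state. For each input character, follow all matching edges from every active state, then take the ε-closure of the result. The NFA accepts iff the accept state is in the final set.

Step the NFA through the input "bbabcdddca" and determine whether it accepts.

initial (ε-close {0}): {0,1,2,3,4,6}
'b' @ 1: {1,3,4,5}  [accepting]
'b' @ 2: {1,3,4,5}  [accepting]
'a' @ 3: {}  — dead — no transitions
rest 'bcdddca' ignored (set empty)
final: {}; accept 1 not in set

Answer: REJECT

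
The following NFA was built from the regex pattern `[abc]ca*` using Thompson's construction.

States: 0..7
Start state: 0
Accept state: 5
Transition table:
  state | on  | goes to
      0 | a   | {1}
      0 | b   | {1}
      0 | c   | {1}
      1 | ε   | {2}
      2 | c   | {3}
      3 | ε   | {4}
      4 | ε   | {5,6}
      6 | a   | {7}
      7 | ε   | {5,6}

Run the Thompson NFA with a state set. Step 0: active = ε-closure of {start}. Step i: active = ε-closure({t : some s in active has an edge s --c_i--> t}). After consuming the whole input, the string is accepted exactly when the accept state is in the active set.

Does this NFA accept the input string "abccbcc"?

S₀ = ε-closure({0}) = {0}
'a' @ 1: {1,2}
'b' @ 2: {}  — dead — no transitions
rest 'ccbcc' ignored (set empty)
final: {}; accept 5 not in set

Answer: REJECT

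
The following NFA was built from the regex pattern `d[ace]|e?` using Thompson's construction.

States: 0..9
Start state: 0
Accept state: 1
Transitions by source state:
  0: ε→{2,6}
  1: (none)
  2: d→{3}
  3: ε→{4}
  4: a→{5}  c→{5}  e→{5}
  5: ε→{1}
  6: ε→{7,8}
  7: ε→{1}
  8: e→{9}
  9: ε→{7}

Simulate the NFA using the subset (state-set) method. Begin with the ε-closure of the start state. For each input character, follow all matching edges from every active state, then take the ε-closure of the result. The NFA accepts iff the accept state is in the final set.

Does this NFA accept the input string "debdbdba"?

initial (ε-close {0}): {0,1,2,6,7,8}
'd' @ 1: {3,4}
'e' @ 2: {1,5}  [accepting]
'b' @ 3: {}  — no active states
rest 'dbdba' ignored (set empty)
final: {}; accept 1 not in set

Answer: REJECT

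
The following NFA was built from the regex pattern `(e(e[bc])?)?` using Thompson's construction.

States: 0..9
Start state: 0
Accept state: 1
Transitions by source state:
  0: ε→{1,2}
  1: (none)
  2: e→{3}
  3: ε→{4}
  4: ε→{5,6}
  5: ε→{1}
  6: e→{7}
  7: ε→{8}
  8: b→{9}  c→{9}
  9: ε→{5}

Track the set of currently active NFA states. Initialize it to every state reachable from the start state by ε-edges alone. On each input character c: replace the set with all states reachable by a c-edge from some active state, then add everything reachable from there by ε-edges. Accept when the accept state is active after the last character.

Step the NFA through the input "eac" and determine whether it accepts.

Answer: REJECT

Steps:
start: ε-closure({0}) = {0,1,2}
'e' @ 1: {1,3,4,5,6}  [accepting]
'a' @ 2: {}  — no active states
rest 'c' ignored (set empty)
end set {} — state 1 not in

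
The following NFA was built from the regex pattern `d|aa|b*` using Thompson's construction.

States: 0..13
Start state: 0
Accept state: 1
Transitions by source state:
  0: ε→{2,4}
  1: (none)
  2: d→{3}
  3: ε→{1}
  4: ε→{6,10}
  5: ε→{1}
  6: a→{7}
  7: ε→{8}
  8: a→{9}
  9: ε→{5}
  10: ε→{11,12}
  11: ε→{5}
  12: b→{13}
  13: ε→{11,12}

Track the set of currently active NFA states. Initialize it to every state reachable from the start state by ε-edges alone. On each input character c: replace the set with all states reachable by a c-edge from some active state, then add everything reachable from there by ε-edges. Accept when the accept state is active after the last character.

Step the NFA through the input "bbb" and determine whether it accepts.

Answer: ACCEPT

Derivation:
S₀ = ε-closure({0}) = {0,1,2,4,5,6,10,11,12}
'b' @ 1: {1,5,11,12,13}  [accepting]
'b' @ 2: {1,5,11,12,13}  [accepting]
'b' @ 3: {1,5,11,12,13}  [accepting]
end set {1,5,11,12,13} — state 1 in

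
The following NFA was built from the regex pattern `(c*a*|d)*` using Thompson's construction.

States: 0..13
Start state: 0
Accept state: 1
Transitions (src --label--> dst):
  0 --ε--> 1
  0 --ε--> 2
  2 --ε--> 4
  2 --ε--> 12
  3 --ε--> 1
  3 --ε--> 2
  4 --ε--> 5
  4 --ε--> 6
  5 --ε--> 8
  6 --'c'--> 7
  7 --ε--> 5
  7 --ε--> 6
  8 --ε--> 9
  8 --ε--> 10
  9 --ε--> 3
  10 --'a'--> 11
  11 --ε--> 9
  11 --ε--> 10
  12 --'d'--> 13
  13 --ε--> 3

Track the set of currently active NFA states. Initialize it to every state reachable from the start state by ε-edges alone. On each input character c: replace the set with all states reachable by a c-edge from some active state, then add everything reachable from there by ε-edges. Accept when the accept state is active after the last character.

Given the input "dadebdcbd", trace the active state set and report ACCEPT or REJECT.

start: ε-closure({0}) = {0,1,2,3,4,5,6,8,9,10,12}
'd' @ 1: {1,2,3,4,5,6,8,9,10,12,13}  ✓accept
'a' @ 2: {1,2,3,4,5,6,8,9,10,11,12}  ✓accept
'd' @ 3: {1,2,3,4,5,6,8,9,10,12,13}  ✓accept
'e' @ 4: {}  — no active states
rest 'bdcbd' ignored (set empty)
final: {}; accept 1 not in set

Answer: REJECT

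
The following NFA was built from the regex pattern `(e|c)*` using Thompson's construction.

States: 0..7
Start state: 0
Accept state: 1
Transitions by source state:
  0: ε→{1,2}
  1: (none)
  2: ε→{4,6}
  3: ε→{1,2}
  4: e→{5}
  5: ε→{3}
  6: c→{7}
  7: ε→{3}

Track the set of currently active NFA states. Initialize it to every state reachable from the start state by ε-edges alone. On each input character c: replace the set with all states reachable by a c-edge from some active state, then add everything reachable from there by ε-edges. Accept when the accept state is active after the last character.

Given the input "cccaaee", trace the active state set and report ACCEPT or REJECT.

Answer: REJECT

Derivation:
initial (ε-close {0}): {0,1,2,4,6}
'c' @ 1: {1,2,3,4,6,7}  [accepting]
'c' @ 2: {1,2,3,4,6,7}  [accepting]
'c' @ 3: {1,2,3,4,6,7}  [accepting]
'a' @ 4: {}  — no active states
rest 'aee' ignored (set empty)
final: {}; accept 1 not in set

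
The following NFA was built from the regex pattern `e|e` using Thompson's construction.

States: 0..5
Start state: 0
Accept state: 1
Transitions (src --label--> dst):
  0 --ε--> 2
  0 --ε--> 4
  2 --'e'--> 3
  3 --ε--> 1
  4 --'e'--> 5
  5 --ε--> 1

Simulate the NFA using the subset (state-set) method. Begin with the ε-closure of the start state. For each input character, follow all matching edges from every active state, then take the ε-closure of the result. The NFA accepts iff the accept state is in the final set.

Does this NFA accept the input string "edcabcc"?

Answer: REJECT

Derivation:
initial (ε-close {0}): {0,2,4}
'e' @ 1: {1,3,5}  [accepting]
'd' @ 2: {}  — dead — no transitions
rest 'cabcc' ignored (set empty)
after full input: {}  (accept=1 not in)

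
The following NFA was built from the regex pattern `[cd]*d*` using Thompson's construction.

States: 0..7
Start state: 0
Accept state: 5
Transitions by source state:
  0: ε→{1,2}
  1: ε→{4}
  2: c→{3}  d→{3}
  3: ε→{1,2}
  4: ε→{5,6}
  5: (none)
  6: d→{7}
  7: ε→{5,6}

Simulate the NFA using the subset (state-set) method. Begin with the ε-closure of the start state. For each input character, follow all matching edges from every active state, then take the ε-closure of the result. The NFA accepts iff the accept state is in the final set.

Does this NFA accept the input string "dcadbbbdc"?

Answer: REJECT

Trace:
S₀ = ε-closure({0}) = {0,1,2,4,5,6}
'd' @ 1: {1,2,3,4,5,6,7}  (accept∈set)
'c' @ 2: {1,2,3,4,5,6}  (accept∈set)
'a' @ 3: {}  — no active states
rest 'dbbbdc' ignored (set empty)
after full input: {}  (accept=5 not in)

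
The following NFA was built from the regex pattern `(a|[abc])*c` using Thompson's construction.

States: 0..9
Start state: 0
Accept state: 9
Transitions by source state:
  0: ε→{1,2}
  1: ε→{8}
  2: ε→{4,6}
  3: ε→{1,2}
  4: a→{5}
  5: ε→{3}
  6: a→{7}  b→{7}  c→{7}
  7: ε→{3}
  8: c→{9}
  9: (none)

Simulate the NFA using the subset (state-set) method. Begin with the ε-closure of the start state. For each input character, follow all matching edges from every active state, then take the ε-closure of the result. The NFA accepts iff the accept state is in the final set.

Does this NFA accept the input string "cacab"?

Answer: REJECT

Derivation:
start: ε-closure({0}) = {0,1,2,4,6,8}
'c' @ 1: {1,2,3,4,6,7,8,9}  (accept∈set)
'a' @ 2: {1,2,3,4,5,6,7,8}
'c' @ 3: {1,2,3,4,6,7,8,9}  (accept∈set)
'a' @ 4: {1,2,3,4,5,6,7,8}
'b' @ 5: {1,2,3,4,6,7,8}
end set {1,2,3,4,6,7,8} — state 9 not in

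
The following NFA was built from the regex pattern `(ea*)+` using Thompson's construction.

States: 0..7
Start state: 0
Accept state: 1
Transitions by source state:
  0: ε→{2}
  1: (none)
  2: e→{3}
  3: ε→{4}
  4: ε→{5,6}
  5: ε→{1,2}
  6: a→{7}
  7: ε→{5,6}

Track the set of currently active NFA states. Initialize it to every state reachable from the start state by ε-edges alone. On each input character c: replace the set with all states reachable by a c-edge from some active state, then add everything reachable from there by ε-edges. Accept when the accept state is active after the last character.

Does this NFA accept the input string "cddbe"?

S₀ = ε-closure({0}) = {0,2}
'c' @ 1: {}  — dead — no transitions
rest 'ddbe' ignored (set empty)
after full input: {}  (accept=1 not in)

Answer: REJECT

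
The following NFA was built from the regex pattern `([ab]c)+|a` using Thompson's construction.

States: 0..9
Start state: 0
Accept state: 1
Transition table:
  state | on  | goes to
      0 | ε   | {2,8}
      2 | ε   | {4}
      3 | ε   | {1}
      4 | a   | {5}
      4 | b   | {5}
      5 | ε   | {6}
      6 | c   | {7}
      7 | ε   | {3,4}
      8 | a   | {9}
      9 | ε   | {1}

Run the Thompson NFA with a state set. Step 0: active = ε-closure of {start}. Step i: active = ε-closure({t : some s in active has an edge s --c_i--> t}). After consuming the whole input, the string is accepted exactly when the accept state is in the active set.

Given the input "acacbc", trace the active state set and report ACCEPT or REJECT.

initial (ε-close {0}): {0,2,4,8}
'a' @ 1: {1,5,6,9}  (accept∈set)
'c' @ 2: {1,3,4,7}  (accept∈set)
'a' @ 3: {5,6}
'c' @ 4: {1,3,4,7}  (accept∈set)
'b' @ 5: {5,6}
'c' @ 6: {1,3,4,7}  (accept∈set)
final: {1,3,4,7}; accept 1 in set

Answer: ACCEPT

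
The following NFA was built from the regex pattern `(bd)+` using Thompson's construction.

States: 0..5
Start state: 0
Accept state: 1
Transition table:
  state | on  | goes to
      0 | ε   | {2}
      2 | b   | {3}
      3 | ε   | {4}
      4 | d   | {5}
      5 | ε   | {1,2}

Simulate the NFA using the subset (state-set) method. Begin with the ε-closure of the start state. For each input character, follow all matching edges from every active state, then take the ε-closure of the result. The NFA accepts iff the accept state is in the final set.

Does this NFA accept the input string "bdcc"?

Answer: REJECT

Steps:
S₀ = ε-closure({0}) = {0,2}
'b' @ 1: {3,4}
'd' @ 2: {1,2,5}  [accepting]
'c' @ 3: {}  — state set empty
rest 'c' ignored (set empty)
end set {} — state 1 not in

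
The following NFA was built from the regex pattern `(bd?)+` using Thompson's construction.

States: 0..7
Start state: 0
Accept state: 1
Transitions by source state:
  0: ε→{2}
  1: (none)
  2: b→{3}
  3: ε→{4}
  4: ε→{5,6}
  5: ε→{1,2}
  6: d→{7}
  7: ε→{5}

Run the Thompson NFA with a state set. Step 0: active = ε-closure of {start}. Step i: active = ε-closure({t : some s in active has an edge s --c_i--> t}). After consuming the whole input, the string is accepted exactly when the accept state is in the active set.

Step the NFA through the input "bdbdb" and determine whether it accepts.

initial (ε-close {0}): {0,2}
'b' @ 1: {1,2,3,4,5,6}  ✓accept
'd' @ 2: {1,2,5,7}  ✓accept
'b' @ 3: {1,2,3,4,5,6}  ✓accept
'd' @ 4: {1,2,5,7}  ✓accept
'b' @ 5: {1,2,3,4,5,6}  ✓accept
final: {1,2,3,4,5,6}; accept 1 in set

Answer: ACCEPT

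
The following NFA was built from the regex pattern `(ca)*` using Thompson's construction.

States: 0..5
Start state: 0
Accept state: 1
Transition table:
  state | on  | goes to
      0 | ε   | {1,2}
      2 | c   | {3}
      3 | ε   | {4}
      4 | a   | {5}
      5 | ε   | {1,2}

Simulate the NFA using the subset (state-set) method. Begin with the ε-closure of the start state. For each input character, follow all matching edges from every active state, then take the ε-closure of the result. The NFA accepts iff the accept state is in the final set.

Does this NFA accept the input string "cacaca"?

Answer: ACCEPT

Trace:
S₀ = ε-closure({0}) = {0,1,2}
'c' @ 1: {3,4}
'a' @ 2: {1,2,5}  (accept∈set)
'c' @ 3: {3,4}
'a' @ 4: {1,2,5}  (accept∈set)
'c' @ 5: {3,4}
'a' @ 6: {1,2,5}  (accept∈set)
after full input: {1,2,5}  (accept=1 in)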